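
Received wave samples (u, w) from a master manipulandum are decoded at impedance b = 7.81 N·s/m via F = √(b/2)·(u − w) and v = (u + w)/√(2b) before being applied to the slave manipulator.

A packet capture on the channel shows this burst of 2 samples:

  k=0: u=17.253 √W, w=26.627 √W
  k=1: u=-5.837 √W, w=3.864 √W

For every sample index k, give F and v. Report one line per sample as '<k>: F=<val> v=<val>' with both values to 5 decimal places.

0: F=-18.52403 v=11.10264
1: F=-19.17022 v=-0.49921

k=0: u−w=-9.37400, u+w=43.88000; √(b/2)=1.97611, √(2b)=3.95221; F=1.97611×(-9.374)=-18.52403, v=43.88000/3.95221=11.10264
k=1: u−w=-9.70100, u+w=-1.97300; √(b/2)=1.97611, √(2b)=3.95221; F=1.97611×(-9.701)=-19.17022, v=-1.97300/3.95221=-0.49921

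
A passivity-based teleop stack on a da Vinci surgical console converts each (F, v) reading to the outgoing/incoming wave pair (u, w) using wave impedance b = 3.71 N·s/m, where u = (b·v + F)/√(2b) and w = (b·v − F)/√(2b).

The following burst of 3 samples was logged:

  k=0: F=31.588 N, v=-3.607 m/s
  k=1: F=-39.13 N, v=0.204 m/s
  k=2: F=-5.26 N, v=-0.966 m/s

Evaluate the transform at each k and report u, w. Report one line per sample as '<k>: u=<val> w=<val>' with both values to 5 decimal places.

0: u=6.68364 w=-16.50900
1: u=-14.08723 w=14.64292
2: u=-3.24668 w=0.61533

k=0: b·v=3.71×(-3.607)=-13.38197; √(2b)=2.72397; u=(-13.38197+31.588)/2.72397=6.68364, w=(-13.38197−31.588)/2.72397=-16.50900
k=1: b·v=3.71×0.204=0.75684; √(2b)=2.72397; u=(0.75684+(-39.13))/2.72397=-14.08723, w=(0.75684−(-39.13))/2.72397=14.64292
k=2: b·v=3.71×(-0.966)=-3.58386; √(2b)=2.72397; u=(-3.58386+(-5.26))/2.72397=-3.24668, w=(-3.58386−(-5.26))/2.72397=0.61533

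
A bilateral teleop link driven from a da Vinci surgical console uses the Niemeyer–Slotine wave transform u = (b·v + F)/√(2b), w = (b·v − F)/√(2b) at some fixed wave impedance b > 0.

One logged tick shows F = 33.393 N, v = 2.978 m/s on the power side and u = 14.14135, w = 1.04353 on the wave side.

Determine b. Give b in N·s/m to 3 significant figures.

u + w = 15.1849;  u + w = √(2b)·v, so √(2b) = 15.1849/2.978 = 5.0990.
b = (√(2b))²/2 = 26.0000/2 = 13.0000.
(Check via u − w = 2F/√(2b): u − w = 13.0978, 2F/√(2b) = 13.0978.)

b = 13 N·s/m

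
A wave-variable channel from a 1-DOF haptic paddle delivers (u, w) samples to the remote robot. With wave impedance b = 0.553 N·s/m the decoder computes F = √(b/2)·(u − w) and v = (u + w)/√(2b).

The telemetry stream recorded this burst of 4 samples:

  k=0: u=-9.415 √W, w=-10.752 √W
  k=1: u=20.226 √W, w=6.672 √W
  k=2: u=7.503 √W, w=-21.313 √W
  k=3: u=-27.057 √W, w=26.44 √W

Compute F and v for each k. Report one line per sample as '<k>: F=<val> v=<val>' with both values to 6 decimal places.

0: F=0.703038 v=-19.176252
1: F=7.127136 v=25.576577
2: F=15.152394 v=-13.131554
3: F=-28.130471 v=-0.586689

k=0: u−w=1.337000, u+w=-20.167000; √(b/2)=0.525833, √(2b)=1.051665; F=0.525833×1.337=0.703038, v=-20.167000/1.051665=-19.176252
k=1: u−w=13.554000, u+w=26.898000; √(b/2)=0.525833, √(2b)=1.051665; F=0.525833×13.554=7.127136, v=26.898000/1.051665=25.576577
k=2: u−w=28.816000, u+w=-13.810000; √(b/2)=0.525833, √(2b)=1.051665; F=0.525833×28.816=15.152394, v=-13.810000/1.051665=-13.131554
k=3: u−w=-53.497000, u+w=-0.617000; √(b/2)=0.525833, √(2b)=1.051665; F=0.525833×(-53.497)=-28.130471, v=-0.617000/1.051665=-0.586689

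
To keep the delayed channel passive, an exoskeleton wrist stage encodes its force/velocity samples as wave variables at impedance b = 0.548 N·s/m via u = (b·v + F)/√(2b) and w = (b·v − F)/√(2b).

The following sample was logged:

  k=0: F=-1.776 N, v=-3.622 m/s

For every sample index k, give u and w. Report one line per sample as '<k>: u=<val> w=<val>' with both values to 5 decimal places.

k=0: b·v=0.548×(-3.622)=-1.98486; √(2b)=1.04690; u=(-1.98486+(-1.776))/1.04690=-3.59237, w=(-1.98486−(-1.776))/1.04690=-0.19950

0: u=-3.59237 w=-0.19950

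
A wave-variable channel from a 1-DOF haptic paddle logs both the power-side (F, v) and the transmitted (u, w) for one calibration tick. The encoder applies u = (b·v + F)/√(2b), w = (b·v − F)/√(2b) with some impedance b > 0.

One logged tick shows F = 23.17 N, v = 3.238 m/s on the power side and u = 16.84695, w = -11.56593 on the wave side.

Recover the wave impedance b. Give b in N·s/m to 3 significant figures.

u + w = 5.28102;  u + w = √(2b)·v, so √(2b) = 5.28102/3.238 = 1.63095.
b = (√(2b))²/2 = 2.66000/2 = 1.33000.
(Check via u − w = 2F/√(2b): u − w = 28.41288, 2F/√(2b) = 28.41287.)

b = 1.33 N·s/m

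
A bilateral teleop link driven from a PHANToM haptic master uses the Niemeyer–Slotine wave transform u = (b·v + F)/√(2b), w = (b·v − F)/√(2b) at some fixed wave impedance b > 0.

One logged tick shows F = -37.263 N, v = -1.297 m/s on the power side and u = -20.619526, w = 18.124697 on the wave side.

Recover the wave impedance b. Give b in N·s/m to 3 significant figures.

b = 1.85 N·s/m

u + w = -2.494829;  u + w = √(2b)·v, so √(2b) = -2.494829/(-1.297) = 1.923538.
b = (√(2b))²/2 = 3.699999/2 = 1.850000.
(Check via u − w = 2F/√(2b): u − w = -38.744223, 2F/√(2b) = -38.744227.)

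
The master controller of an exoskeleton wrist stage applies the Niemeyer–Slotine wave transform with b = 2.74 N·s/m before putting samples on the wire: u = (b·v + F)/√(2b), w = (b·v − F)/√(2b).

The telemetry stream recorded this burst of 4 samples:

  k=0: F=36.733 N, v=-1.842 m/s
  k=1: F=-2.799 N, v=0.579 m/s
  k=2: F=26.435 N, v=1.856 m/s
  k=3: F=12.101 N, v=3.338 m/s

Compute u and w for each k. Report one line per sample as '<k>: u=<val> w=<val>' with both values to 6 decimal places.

0: u=13.535554 w=-17.847566
1: u=-0.517971 w=1.873376
2: u=13.464865 w=-9.120080
3: u=9.076320 w=-1.262262

k=0: b·v=2.74×(-1.842)=-5.047080; √(2b)=2.340940; u=(-5.047080+36.733)/2.340940=13.535554, w=(-5.047080−36.733)/2.340940=-17.847566
k=1: b·v=2.74×0.579=1.586460; √(2b)=2.340940; u=(1.586460+(-2.799))/2.340940=-0.517971, w=(1.586460−(-2.799))/2.340940=1.873376
k=2: b·v=2.74×1.856=5.085440; √(2b)=2.340940; u=(5.085440+26.435)/2.340940=13.464865, w=(5.085440−26.435)/2.340940=-9.120080
k=3: b·v=2.74×3.338=9.146120; √(2b)=2.340940; u=(9.146120+12.101)/2.340940=9.076320, w=(9.146120−12.101)/2.340940=-1.262262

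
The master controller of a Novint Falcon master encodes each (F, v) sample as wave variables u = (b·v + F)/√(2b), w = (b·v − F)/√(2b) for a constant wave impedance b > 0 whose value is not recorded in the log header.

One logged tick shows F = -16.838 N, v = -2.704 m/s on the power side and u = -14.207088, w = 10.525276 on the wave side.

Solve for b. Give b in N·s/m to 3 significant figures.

u + w = -3.681812;  u + w = √(2b)·v, so √(2b) = -3.681812/(-2.704) = 1.361617.
b = (√(2b))²/2 = 1.854000/2 = 0.927000.
(Check via u − w = 2F/√(2b): u − w = -24.732364, 2F/√(2b) = -24.732361.)

b = 0.927 N·s/m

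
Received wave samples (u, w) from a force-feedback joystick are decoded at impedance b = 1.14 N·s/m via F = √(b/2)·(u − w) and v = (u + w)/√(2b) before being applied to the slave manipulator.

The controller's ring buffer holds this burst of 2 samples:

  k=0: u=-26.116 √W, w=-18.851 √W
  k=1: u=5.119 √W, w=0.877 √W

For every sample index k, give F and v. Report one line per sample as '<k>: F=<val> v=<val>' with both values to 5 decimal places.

0: F=-5.48495 v=-29.78012
1: F=3.20264 v=3.97095

k=0: u−w=-7.26500, u+w=-44.96700; √(b/2)=0.75498, √(2b)=1.50997; F=0.75498×(-7.265)=-5.48495, v=-44.96700/1.50997=-29.78012
k=1: u−w=4.24200, u+w=5.99600; √(b/2)=0.75498, √(2b)=1.50997; F=0.75498×4.242=3.20264, v=5.99600/1.50997=3.97095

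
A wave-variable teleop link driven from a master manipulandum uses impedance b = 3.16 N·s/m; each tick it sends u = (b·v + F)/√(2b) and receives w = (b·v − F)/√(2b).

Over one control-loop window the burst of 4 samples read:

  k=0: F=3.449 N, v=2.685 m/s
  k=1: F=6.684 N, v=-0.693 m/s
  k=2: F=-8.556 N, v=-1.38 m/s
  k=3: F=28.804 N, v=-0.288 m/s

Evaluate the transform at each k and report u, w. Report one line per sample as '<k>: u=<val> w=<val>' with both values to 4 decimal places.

k=0: b·v=3.16×2.685=8.4846; √(2b)=2.5140; u=(8.4846+3.449)/2.5140=4.7469, w=(8.4846−3.449)/2.5140=2.0031
k=1: b·v=3.16×(-0.693)=-2.1899; √(2b)=2.5140; u=(-2.1899+6.684)/2.5140=1.7877, w=(-2.1899−6.684)/2.5140=-3.5298
k=2: b·v=3.16×(-1.38)=-4.3608; √(2b)=2.5140; u=(-4.3608+(-8.556))/2.5140=-5.1380, w=(-4.3608−(-8.556))/2.5140=1.6688
k=3: b·v=3.16×(-0.288)=-0.9101; √(2b)=2.5140; u=(-0.9101+28.804)/2.5140=11.0956, w=(-0.9101−28.804)/2.5140=-11.8196

0: u=4.7469 w=2.0031
1: u=1.7877 w=-3.5298
2: u=-5.1380 w=1.6688
3: u=11.0956 w=-11.8196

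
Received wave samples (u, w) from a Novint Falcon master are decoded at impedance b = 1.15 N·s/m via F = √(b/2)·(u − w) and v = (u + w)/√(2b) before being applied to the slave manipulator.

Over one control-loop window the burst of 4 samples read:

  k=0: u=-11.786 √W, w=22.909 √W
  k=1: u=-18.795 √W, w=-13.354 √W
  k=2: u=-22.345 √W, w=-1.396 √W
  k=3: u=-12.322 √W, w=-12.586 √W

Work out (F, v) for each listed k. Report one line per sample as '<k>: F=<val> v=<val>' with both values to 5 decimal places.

k=0: u−w=-34.69500, u+w=11.12300; √(b/2)=0.75829, √(2b)=1.51658; F=0.75829×(-34.695)=-26.30879, v=11.12300/1.51658=7.33429
k=1: u−w=-5.44100, u+w=-32.14900; √(b/2)=0.75829, √(2b)=1.51658; F=0.75829×(-5.441)=-4.12584, v=-32.14900/1.51658=-21.19842
k=2: u−w=-20.94900, u+w=-23.74100; √(b/2)=0.75829, √(2b)=1.51658; F=0.75829×(-20.949)=-15.88537, v=-23.74100/1.51658=-15.65435
k=3: u−w=0.26400, u+w=-24.90800; √(b/2)=0.75829, √(2b)=1.51658; F=0.75829×0.264=0.20019, v=-24.90800/1.51658=-16.42385

0: F=-26.30879 v=7.33429
1: F=-4.12584 v=-21.19842
2: F=-15.88537 v=-15.65435
3: F=0.20019 v=-16.42385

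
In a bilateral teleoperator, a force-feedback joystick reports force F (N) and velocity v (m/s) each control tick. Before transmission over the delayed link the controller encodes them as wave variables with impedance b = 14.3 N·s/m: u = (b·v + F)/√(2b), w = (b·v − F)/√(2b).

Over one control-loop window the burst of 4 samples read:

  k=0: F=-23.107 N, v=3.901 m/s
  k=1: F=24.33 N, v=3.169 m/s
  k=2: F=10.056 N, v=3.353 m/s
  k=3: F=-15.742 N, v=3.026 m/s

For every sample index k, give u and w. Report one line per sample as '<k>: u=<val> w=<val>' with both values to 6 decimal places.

k=0: b·v=14.3×3.901=55.784300; √(2b)=5.347897; u=(55.784300+(-23.107))/5.347897=6.110309, w=(55.784300−(-23.107))/5.347897=14.751837
k=1: b·v=14.3×3.169=45.316700; √(2b)=5.347897; u=(45.316700+24.33)/5.347897=13.023195, w=(45.316700−24.33)/5.347897=3.924290
k=2: b·v=14.3×3.353=47.947900; √(2b)=5.347897; u=(47.947900+10.056)/5.347897=10.846114, w=(47.947900−10.056)/5.347897=7.085384
k=3: b·v=14.3×3.026=43.271800; √(2b)=5.347897; u=(43.271800+(-15.742))/5.347897=5.147781, w=(43.271800−(-15.742))/5.347897=11.034955

0: u=6.110309 w=14.751837
1: u=13.023195 w=3.924290
2: u=10.846114 w=7.085384
3: u=5.147781 w=11.034955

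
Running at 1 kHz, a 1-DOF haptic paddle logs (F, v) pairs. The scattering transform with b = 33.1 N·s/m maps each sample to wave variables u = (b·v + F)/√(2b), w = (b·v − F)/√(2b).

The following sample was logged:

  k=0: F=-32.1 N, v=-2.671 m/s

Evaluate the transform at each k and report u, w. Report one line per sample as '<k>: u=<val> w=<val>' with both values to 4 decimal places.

k=0: b·v=33.1×(-2.671)=-88.4101; √(2b)=8.1363; u=(-88.4101+(-32.1))/8.1363=-14.8113, w=(-88.4101−(-32.1))/8.1363=-6.9208

0: u=-14.8113 w=-6.9208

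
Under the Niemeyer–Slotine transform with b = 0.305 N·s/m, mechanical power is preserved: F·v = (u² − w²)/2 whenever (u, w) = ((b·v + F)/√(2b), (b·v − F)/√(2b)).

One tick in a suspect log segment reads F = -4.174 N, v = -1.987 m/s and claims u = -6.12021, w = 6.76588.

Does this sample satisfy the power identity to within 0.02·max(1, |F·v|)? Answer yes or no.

F·v = (-4.174)×(-1.987) = 8.2937 W.
(u² − w²)/2 = (37.4570 − 45.7771)/2 = -4.1601 W.
|Δ| = 12.4538;  2% of max(1, |F·v|) = 0.1659.

no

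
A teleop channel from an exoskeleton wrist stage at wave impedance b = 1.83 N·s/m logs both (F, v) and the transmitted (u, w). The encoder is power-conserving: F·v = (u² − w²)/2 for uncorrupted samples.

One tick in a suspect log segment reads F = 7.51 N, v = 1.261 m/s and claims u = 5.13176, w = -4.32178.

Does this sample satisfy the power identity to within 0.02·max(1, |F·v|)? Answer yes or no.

F·v = 7.51×1.261 = 9.4701 W.
(u² − w²)/2 = (26.3350 − 18.6778)/2 = 3.8286 W.
|Δ| = 5.6415;  2% of max(1, |F·v|) = 0.1894.

no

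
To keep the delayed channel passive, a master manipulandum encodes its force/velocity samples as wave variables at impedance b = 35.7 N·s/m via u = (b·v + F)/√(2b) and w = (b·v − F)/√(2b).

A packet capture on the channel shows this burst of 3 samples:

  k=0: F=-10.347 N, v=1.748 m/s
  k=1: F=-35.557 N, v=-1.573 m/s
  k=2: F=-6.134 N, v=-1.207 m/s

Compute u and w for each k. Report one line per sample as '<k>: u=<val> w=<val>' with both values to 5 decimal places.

0: u=6.16065 w=8.60969
1: u=-10.85381 w=-2.43781
2: u=-5.82542 w=-4.37356

k=0: b·v=35.7×1.748=62.40360; √(2b)=8.44985; u=(62.40360+(-10.347))/8.44985=6.16065, w=(62.40360−(-10.347))/8.44985=8.60969
k=1: b·v=35.7×(-1.573)=-56.15610; √(2b)=8.44985; u=(-56.15610+(-35.557))/8.44985=-10.85381, w=(-56.15610−(-35.557))/8.44985=-2.43781
k=2: b·v=35.7×(-1.207)=-43.08990; √(2b)=8.44985; u=(-43.08990+(-6.134))/8.44985=-5.82542, w=(-43.08990−(-6.134))/8.44985=-4.37356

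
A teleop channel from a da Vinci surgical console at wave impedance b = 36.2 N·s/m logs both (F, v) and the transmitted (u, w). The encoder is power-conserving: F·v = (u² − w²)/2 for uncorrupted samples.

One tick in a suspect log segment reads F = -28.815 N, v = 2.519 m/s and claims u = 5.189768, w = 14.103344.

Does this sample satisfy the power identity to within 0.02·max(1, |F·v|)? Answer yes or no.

no

F·v = (-28.815)×2.519 = -72.584985 W.
(u² − w²)/2 = (26.933692 − 198.904312)/2 = -85.985310 W.
|Δ| = 13.400325;  2% of max(1, |F·v|) = 1.451700.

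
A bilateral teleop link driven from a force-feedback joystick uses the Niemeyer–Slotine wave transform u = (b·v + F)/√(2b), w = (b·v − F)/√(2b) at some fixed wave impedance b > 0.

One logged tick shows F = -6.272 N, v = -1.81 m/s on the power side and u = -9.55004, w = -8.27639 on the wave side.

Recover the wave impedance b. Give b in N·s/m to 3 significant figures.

u + w = -17.8264;  u + w = √(2b)·v, so √(2b) = -17.8264/(-1.81) = 9.8489.
b = (√(2b))²/2 = 97.0000/2 = 48.5000.
(Check via u − w = 2F/√(2b): u − w = -1.2736, 2F/√(2b) = -1.2737.)

b = 48.5 N·s/m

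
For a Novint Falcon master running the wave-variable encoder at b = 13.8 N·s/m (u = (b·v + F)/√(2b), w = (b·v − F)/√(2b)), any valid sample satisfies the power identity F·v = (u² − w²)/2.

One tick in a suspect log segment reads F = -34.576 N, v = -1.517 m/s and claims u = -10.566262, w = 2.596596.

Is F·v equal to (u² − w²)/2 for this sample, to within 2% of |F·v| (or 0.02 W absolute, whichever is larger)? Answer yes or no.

yes

F·v = (-34.576)×(-1.517) = 52.451792 W.
(u² − w²)/2 = (111.645893 − 6.742311)/2 = 52.451791 W.
|Δ| = 0.000001;  2% of max(1, |F·v|) = 1.049036.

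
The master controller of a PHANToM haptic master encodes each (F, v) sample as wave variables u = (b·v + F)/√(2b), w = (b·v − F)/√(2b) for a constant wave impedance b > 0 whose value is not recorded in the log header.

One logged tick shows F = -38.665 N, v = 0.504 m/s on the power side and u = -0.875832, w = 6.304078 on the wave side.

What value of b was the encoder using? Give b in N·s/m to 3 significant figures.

u + w = 5.428246;  u + w = √(2b)·v, so √(2b) = 5.428246/0.504 = 10.770329.
b = (√(2b))²/2 = 115.999995/2 = 57.999997.
(Check via u − w = 2F/√(2b): u − w = -7.179910, 2F/√(2b) = -7.179910.)

b = 58 N·s/m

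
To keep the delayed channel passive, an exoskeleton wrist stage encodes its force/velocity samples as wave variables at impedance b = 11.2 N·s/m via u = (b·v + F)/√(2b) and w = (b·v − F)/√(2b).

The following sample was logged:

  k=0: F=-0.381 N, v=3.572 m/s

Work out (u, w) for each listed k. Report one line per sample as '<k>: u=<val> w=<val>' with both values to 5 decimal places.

0: u=8.37239 w=8.53340

k=0: b·v=11.2×3.572=40.00640; √(2b)=4.73286; u=(40.00640+(-0.381))/4.73286=8.37239, w=(40.00640−(-0.381))/4.73286=8.53340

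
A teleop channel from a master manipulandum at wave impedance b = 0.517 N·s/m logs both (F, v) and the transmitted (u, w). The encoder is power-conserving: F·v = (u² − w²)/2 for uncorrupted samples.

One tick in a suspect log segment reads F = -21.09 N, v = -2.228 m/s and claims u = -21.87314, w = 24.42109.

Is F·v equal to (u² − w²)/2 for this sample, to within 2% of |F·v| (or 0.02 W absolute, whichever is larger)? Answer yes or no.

F·v = (-21.09)×(-2.228) = 46.9885 W.
(u² − w²)/2 = (478.4343 − 596.3896)/2 = -58.9777 W.
|Δ| = 105.9662;  2% of max(1, |F·v|) = 0.9398.

no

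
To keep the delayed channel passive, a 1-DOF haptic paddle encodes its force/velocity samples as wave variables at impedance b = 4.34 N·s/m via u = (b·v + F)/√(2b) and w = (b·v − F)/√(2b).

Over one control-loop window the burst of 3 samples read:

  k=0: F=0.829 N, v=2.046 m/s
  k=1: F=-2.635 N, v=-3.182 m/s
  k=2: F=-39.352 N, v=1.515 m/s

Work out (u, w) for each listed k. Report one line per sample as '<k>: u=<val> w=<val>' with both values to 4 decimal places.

k=0: b·v=4.34×2.046=8.8796; √(2b)=2.9462; u=(8.8796+0.829)/2.9462=3.2953, w=(8.8796−0.829)/2.9462=2.7326
k=1: b·v=4.34×(-3.182)=-13.8099; √(2b)=2.9462; u=(-13.8099+(-2.635))/2.9462=-5.5818, w=(-13.8099−(-2.635))/2.9462=-3.7930
k=2: b·v=4.34×1.515=6.5751; √(2b)=2.9462; u=(6.5751+(-39.352))/2.9462=-11.1252, w=(6.5751−(-39.352))/2.9462=15.5887

0: u=3.2953 w=2.7326
1: u=-5.5818 w=-3.7930
2: u=-11.1252 w=15.5887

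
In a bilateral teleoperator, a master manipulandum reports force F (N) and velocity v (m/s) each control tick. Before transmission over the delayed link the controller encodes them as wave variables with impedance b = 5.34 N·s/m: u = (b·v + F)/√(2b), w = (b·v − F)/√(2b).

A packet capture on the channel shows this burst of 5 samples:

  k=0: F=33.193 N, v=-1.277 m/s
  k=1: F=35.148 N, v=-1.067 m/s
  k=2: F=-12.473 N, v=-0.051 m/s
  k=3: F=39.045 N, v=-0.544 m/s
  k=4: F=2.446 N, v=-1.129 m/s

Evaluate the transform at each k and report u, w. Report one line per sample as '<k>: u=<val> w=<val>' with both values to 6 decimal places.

k=0: b·v=5.34×(-1.277)=-6.819180; √(2b)=3.268027; u=(-6.819180+33.193)/3.268027=8.070258, w=(-6.819180−33.193)/3.268027=-12.243528
k=1: b·v=5.34×(-1.067)=-5.697780; √(2b)=3.268027; u=(-5.697780+35.148)/3.268027=9.011621, w=(-5.697780−35.148)/3.268027=-12.498606
k=2: b·v=5.34×(-0.051)=-0.272340; √(2b)=3.268027; u=(-0.272340+(-12.473))/3.268027=-3.900011, w=(-0.272340−(-12.473))/3.268027=3.733341
k=3: b·v=5.34×(-0.544)=-2.904960; √(2b)=3.268027; u=(-2.904960+39.045)/3.268027=11.058673, w=(-2.904960−39.045)/3.268027=-12.836479
k=4: b·v=5.34×(-1.129)=-6.028860; √(2b)=3.268027; u=(-6.028860+2.446)/3.268027=-1.096337, w=(-6.028860−2.446)/3.268027=-2.593265

0: u=8.070258 w=-12.243528
1: u=9.011621 w=-12.498606
2: u=-3.900011 w=3.733341
3: u=11.058673 w=-12.836479
4: u=-1.096337 w=-2.593265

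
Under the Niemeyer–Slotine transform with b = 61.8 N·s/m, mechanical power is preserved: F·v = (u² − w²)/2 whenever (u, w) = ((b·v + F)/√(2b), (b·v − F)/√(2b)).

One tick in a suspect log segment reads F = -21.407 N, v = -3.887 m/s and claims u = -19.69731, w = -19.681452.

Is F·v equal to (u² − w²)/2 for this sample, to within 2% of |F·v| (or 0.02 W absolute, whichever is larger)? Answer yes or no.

no

F·v = (-21.407)×(-3.887) = 83.209009 W.
(u² − w²)/2 = (387.984021 − 387.359553)/2 = 0.312234 W.
|Δ| = 82.896775;  2% of max(1, |F·v|) = 1.664180.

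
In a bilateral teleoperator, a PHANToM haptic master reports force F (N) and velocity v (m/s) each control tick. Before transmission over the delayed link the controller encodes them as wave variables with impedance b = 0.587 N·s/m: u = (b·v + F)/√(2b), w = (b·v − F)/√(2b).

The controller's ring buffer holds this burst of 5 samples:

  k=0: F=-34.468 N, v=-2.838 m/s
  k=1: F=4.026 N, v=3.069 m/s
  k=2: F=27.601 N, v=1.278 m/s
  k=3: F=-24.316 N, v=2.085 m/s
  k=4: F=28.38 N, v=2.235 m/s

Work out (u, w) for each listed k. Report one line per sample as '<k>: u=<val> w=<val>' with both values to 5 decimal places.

k=0: b·v=0.587×(-2.838)=-1.66591; √(2b)=1.08351; u=(-1.66591+(-34.468))/1.08351=-33.34885, w=(-1.66591−(-34.468))/1.08351=30.27384
k=1: b·v=0.587×3.069=1.80150; √(2b)=1.08351; u=(1.80150+4.026)/1.08351=5.37834, w=(1.80150−4.026)/1.08351=-2.05304
k=2: b·v=0.587×1.278=0.75019; √(2b)=1.08351; u=(0.75019+27.601)/1.08351=26.16599, w=(0.75019−27.601)/1.08351=-24.78126
k=3: b·v=0.587×2.085=1.22389; √(2b)=1.08351; u=(1.22389+(-24.316))/1.08351=-21.31226, w=(1.22389−(-24.316))/1.08351=23.57138
k=4: b·v=0.587×2.235=1.31194; √(2b)=1.08351; u=(1.31194+28.38)/1.08351=27.40341, w=(1.31194−28.38)/1.08351=-24.98176

0: u=-33.34885 w=30.27384
1: u=5.37834 w=-2.05304
2: u=26.16599 w=-24.78126
3: u=-21.31226 w=23.57138
4: u=27.40341 w=-24.98176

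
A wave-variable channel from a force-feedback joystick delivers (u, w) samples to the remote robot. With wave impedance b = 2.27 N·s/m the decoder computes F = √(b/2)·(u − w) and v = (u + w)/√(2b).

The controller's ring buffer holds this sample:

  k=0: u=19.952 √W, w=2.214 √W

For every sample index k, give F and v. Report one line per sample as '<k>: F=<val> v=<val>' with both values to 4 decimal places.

0: F=18.8974 v=10.4030

k=0: u−w=17.7380, u+w=22.1660; √(b/2)=1.0654, √(2b)=2.1307; F=1.0654×17.738=18.8974, v=22.1660/2.1307=10.4030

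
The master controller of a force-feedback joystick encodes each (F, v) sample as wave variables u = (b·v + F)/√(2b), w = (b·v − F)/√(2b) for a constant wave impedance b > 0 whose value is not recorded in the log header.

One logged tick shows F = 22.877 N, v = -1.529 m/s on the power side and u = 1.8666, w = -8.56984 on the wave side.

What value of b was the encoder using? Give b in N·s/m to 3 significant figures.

u + w = -6.7032;  u + w = √(2b)·v, so √(2b) = -6.7032/(-1.529) = 4.3841.
b = (√(2b))²/2 = 19.2201/2 = 9.6100.
(Check via u − w = 2F/√(2b): u − w = 10.4364, 2F/√(2b) = 10.4364.)

b = 9.61 N·s/m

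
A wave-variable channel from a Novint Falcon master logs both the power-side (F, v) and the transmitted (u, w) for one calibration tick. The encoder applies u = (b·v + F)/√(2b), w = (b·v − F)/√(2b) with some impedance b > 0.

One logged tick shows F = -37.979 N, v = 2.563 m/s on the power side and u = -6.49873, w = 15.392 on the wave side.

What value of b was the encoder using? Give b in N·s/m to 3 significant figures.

b = 6.02 N·s/m

u + w = 8.89327;  u + w = √(2b)·v, so √(2b) = 8.89327/2.563 = 3.46987.
b = (√(2b))²/2 = 12.03998/2 = 6.01999.
(Check via u − w = 2F/√(2b): u − w = -21.89073, 2F/√(2b) = -21.89075.)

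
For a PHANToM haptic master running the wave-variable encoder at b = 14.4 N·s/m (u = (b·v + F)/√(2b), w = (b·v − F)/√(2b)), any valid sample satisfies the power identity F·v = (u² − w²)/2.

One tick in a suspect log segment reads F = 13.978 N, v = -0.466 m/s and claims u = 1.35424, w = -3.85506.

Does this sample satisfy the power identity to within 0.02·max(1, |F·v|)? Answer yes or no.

yes

F·v = 13.978×(-0.466) = -6.51375 W.
(u² − w²)/2 = (1.83397 − 14.86149)/2 = -6.51376 W.
|Δ| = 0.00001;  2% of max(1, |F·v|) = 0.13027.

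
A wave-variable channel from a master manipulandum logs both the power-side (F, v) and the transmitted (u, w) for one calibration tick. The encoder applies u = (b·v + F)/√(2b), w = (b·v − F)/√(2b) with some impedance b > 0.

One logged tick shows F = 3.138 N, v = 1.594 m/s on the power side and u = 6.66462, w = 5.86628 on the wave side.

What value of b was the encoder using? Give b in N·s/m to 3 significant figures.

u + w = 12.5309;  u + w = √(2b)·v, so √(2b) = 12.5309/1.594 = 7.8613.
b = (√(2b))²/2 = 61.7999/2 = 30.9000.
(Check via u − w = 2F/√(2b): u − w = 0.7983, 2F/√(2b) = 0.7983.)

b = 30.9 N·s/m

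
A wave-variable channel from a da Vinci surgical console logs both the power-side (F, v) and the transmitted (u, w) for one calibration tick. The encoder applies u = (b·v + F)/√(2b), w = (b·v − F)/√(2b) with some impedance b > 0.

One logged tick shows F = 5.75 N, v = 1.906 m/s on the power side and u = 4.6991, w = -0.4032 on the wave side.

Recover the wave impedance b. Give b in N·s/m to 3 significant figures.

u + w = 4.2959;  u + w = √(2b)·v, so √(2b) = 4.2959/1.906 = 2.2539.
b = (√(2b))²/2 = 5.0800/2 = 2.5400.
(Check via u − w = 2F/√(2b): u − w = 5.1023, 2F/√(2b) = 5.1023.)

b = 2.54 N·s/m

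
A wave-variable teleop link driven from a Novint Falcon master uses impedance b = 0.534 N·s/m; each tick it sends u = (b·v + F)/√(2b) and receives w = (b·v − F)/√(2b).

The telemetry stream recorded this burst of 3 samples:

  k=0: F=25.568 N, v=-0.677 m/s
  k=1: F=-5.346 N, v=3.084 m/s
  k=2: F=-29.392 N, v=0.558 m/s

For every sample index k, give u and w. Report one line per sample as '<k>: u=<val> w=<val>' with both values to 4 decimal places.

0: u=24.3908 w=-25.0905
1: u=-3.5794 w=6.7666
2: u=-28.1526 w=28.7292

k=0: b·v=0.534×(-0.677)=-0.3615; √(2b)=1.0334; u=(-0.3615+25.568)/1.0334=24.3908, w=(-0.3615−25.568)/1.0334=-25.0905
k=1: b·v=0.534×3.084=1.6469; √(2b)=1.0334; u=(1.6469+(-5.346))/1.0334=-3.5794, w=(1.6469−(-5.346))/1.0334=6.7666
k=2: b·v=0.534×0.558=0.2980; √(2b)=1.0334; u=(0.2980+(-29.392))/1.0334=-28.1526, w=(0.2980−(-29.392))/1.0334=28.7292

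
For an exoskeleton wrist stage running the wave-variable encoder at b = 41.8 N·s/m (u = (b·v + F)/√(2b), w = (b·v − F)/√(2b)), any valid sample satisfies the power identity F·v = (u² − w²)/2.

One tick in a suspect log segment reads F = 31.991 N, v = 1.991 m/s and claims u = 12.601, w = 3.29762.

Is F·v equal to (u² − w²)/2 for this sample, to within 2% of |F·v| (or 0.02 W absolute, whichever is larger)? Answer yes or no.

no

F·v = 31.991×1.991 = 63.6941 W.
(u² − w²)/2 = (158.7852 − 10.8743)/2 = 73.9555 W.
|Δ| = 10.2614;  2% of max(1, |F·v|) = 1.2739.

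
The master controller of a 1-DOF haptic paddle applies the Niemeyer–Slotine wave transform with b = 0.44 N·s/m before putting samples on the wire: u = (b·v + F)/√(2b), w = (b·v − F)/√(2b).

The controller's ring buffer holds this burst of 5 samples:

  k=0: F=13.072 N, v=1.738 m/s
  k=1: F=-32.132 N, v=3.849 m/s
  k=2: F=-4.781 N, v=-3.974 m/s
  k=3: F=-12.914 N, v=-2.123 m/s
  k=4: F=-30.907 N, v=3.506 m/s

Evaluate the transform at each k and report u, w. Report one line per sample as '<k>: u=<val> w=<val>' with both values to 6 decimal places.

0: u=14.749993 w=-13.119605
1: u=-32.447486 w=36.058168
2: u=-6.960534 w=3.232592
3: u=-14.762146 w=12.770595
4: u=-31.302513 w=34.591432

k=0: b·v=0.44×1.738=0.764720; √(2b)=0.938083; u=(0.764720+13.072)/0.938083=14.749993, w=(0.764720−13.072)/0.938083=-13.119605
k=1: b·v=0.44×3.849=1.693560; √(2b)=0.938083; u=(1.693560+(-32.132))/0.938083=-32.447486, w=(1.693560−(-32.132))/0.938083=36.058168
k=2: b·v=0.44×(-3.974)=-1.748560; √(2b)=0.938083; u=(-1.748560+(-4.781))/0.938083=-6.960534, w=(-1.748560−(-4.781))/0.938083=3.232592
k=3: b·v=0.44×(-2.123)=-0.934120; √(2b)=0.938083; u=(-0.934120+(-12.914))/0.938083=-14.762146, w=(-0.934120−(-12.914))/0.938083=12.770595
k=4: b·v=0.44×3.506=1.542640; √(2b)=0.938083; u=(1.542640+(-30.907))/0.938083=-31.302513, w=(1.542640−(-30.907))/0.938083=34.591432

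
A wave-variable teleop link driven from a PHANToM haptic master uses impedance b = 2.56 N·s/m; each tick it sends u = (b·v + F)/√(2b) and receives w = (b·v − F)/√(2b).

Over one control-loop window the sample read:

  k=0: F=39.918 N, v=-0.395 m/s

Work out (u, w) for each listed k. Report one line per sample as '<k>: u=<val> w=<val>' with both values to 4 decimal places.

k=0: b·v=2.56×(-0.395)=-1.0112; √(2b)=2.2627; u=(-1.0112+39.918)/2.2627=17.1945, w=(-1.0112−39.918)/2.2627=-18.0883

0: u=17.1945 w=-18.0883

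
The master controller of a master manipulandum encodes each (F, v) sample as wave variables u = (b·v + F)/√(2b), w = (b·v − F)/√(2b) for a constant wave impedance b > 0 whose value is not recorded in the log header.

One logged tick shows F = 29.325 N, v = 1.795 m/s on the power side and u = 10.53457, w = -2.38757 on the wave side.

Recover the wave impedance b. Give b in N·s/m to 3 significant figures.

b = 10.3 N·s/m

u + w = 8.1470;  u + w = √(2b)·v, so √(2b) = 8.1470/1.795 = 4.5387.
b = (√(2b))²/2 = 20.6000/2 = 10.3000.
(Check via u − w = 2F/√(2b): u − w = 12.9221, 2F/√(2b) = 12.9221.)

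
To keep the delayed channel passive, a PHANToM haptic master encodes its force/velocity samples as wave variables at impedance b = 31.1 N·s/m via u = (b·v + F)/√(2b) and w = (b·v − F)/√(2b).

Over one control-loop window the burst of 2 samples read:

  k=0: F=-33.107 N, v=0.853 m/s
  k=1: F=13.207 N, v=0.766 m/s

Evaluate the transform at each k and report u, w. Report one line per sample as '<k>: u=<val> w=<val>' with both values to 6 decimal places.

k=0: b·v=31.1×0.853=26.528300; √(2b)=7.886698; u=(26.528300+(-33.107))/7.886698=-0.834151, w=(26.528300−(-33.107))/7.886698=7.561505
k=1: b·v=31.1×0.766=23.822600; √(2b)=7.886698; u=(23.822600+13.207)/7.886698=4.695197, w=(23.822600−13.207)/7.886698=1.346013

0: u=-0.834151 w=7.561505
1: u=4.695197 w=1.346013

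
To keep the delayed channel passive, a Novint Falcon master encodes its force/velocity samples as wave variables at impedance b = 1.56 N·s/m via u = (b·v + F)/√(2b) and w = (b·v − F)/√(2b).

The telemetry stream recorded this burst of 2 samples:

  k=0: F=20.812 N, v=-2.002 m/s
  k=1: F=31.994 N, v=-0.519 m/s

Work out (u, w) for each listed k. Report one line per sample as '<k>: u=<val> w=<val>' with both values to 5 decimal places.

k=0: b·v=1.56×(-2.002)=-3.12312; √(2b)=1.76635; u=(-3.12312+20.812)/1.76635=10.01436, w=(-3.12312−20.812)/1.76635=-13.55059
k=1: b·v=1.56×(-0.519)=-0.80964; √(2b)=1.76635; u=(-0.80964+31.994)/1.76635=17.65467, w=(-0.80964−31.994)/1.76635=-18.57140

0: u=10.01436 w=-13.55059
1: u=17.65467 w=-18.57140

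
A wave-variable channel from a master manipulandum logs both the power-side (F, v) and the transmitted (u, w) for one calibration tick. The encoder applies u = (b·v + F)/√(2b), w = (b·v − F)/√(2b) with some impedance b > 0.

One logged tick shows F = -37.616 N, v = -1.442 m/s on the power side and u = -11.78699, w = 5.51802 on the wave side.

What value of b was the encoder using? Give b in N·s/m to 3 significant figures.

b = 9.45 N·s/m

u + w = -6.26897;  u + w = √(2b)·v, so √(2b) = -6.26897/(-1.442) = 4.34741.
b = (√(2b))²/2 = 18.90000/2 = 9.45000.
(Check via u − w = 2F/√(2b): u − w = -17.30501, 2F/√(2b) = -17.30500.)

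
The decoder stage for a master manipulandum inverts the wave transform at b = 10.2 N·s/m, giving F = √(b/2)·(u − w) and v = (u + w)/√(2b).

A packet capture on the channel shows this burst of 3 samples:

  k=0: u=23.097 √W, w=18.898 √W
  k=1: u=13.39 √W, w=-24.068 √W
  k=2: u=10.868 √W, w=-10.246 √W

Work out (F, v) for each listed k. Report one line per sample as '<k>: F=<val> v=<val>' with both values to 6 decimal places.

k=0: u−w=4.199000, u+w=41.995000; √(b/2)=2.258318, √(2b)=4.516636; F=2.258318×4.199=9.482677, v=41.995000/4.516636=9.297849
k=1: u−w=37.458000, u+w=-10.678000; √(b/2)=2.258318, √(2b)=4.516636; F=2.258318×37.458=84.592074, v=-10.678000/4.516636=-2.364149
k=2: u−w=21.114000, u+w=0.622000; √(b/2)=2.258318, √(2b)=4.516636; F=2.258318×21.114=47.682125, v=0.622000/4.516636=0.137713

0: F=9.482677 v=9.297849
1: F=84.592074 v=-2.364149
2: F=47.682125 v=0.137713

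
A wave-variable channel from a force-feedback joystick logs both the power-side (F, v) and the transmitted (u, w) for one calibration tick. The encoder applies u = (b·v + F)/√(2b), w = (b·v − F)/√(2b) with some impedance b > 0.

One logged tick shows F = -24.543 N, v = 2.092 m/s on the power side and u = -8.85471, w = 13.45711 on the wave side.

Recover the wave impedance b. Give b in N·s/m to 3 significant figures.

u + w = 4.6024;  u + w = √(2b)·v, so √(2b) = 4.6024/2.092 = 2.2000.
b = (√(2b))²/2 = 4.8400/2 = 2.4200.
(Check via u − w = 2F/√(2b): u − w = -22.3118, 2F/√(2b) = -22.3118.)

b = 2.42 N·s/m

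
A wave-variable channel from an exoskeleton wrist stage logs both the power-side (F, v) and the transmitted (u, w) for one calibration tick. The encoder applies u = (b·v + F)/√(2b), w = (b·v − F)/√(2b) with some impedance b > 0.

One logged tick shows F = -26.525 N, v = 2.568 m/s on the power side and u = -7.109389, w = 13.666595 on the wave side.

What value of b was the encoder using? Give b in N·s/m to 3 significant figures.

u + w = 6.557206;  u + w = √(2b)·v, so √(2b) = 6.557206/2.568 = 2.553429.
b = (√(2b))²/2 = 6.520000/2 = 3.260000.
(Check via u − w = 2F/√(2b): u − w = -20.775984, 2F/√(2b) = -20.775983.)

b = 3.26 N·s/m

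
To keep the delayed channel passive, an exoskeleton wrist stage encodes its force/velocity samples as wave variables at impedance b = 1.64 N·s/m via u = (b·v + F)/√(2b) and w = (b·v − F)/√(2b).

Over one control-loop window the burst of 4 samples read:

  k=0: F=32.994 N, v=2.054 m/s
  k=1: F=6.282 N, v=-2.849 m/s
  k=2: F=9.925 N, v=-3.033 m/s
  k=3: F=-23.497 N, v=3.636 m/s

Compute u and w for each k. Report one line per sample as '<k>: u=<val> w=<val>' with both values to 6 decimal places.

k=0: b·v=1.64×2.054=3.368560; √(2b)=1.811077; u=(3.368560+32.994)/1.811077=20.077865, w=(3.368560−32.994)/1.811077=-16.357913
k=1: b·v=1.64×(-2.849)=-4.672360; √(2b)=1.811077; u=(-4.672360+6.282)/1.811077=0.888775, w=(-4.672360−6.282)/1.811077=-6.048533
k=2: b·v=1.64×(-3.033)=-4.974120; √(2b)=1.811077; u=(-4.974120+9.925)/1.811077=2.733666, w=(-4.974120−9.925)/1.811077=-8.226663
k=3: b·v=1.64×3.636=5.963040; √(2b)=1.811077; u=(5.963040+(-23.497))/1.811077=-9.681510, w=(5.963040−(-23.497))/1.811077=16.266586

0: u=20.077865 w=-16.357913
1: u=0.888775 w=-6.048533
2: u=2.733666 w=-8.226663
3: u=-9.681510 w=16.266586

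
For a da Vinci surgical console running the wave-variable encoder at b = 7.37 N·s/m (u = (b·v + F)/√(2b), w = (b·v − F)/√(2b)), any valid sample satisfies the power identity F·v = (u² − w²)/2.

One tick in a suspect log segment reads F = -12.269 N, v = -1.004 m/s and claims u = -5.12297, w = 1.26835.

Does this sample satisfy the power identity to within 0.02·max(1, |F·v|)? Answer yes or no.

yes

F·v = (-12.269)×(-1.004) = 12.31808 W.
(u² − w²)/2 = (26.24482 − 1.60871)/2 = 12.31805 W.
|Δ| = 0.00002;  2% of max(1, |F·v|) = 0.24636.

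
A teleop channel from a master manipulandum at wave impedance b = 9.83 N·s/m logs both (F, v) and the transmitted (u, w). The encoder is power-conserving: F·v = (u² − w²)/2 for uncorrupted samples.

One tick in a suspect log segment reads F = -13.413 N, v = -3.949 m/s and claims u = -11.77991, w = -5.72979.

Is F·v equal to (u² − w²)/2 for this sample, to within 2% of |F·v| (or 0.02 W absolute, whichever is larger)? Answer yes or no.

yes

F·v = (-13.413)×(-3.949) = 52.96794 W.
(u² − w²)/2 = (138.76628 − 32.83049)/2 = 52.96789 W.
|Δ| = 0.00004;  2% of max(1, |F·v|) = 1.05936.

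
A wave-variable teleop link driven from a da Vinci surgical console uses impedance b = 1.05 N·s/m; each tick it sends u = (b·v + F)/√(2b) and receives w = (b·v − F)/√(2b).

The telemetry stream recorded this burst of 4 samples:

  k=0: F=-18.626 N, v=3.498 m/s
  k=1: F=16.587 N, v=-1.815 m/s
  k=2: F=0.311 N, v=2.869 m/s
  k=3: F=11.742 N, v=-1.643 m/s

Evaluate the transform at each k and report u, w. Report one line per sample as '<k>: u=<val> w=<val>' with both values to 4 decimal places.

k=0: b·v=1.05×3.498=3.6729; √(2b)=1.4491; u=(3.6729+(-18.626))/1.4491=-10.3186, w=(3.6729−(-18.626))/1.4491=15.3877
k=1: b·v=1.05×(-1.815)=-1.9058; √(2b)=1.4491; u=(-1.9058+16.587)/1.4491=10.1310, w=(-1.9058−16.587)/1.4491=-12.7612
k=2: b·v=1.05×2.869=3.0125; √(2b)=1.4491; u=(3.0125+0.311)/1.4491=2.2934, w=(3.0125−0.311)/1.4491=1.8642
k=3: b·v=1.05×(-1.643)=-1.7252; √(2b)=1.4491; u=(-1.7252+11.742)/1.4491=6.9123, w=(-1.7252−11.742)/1.4491=-9.2932

0: u=-10.3186 w=15.3877
1: u=10.1310 w=-12.7612
2: u=2.2934 w=1.8642
3: u=6.9123 w=-9.2932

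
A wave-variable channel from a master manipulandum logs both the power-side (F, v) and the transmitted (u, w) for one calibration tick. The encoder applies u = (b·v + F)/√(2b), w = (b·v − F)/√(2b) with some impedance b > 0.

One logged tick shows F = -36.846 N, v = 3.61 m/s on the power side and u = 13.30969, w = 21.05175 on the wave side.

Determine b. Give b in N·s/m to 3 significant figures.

b = 45.3 N·s/m

u + w = 34.36144;  u + w = √(2b)·v, so √(2b) = 34.36144/3.61 = 9.51840.
b = (√(2b))²/2 = 90.60002/2 = 45.30001.
(Check via u − w = 2F/√(2b): u − w = -7.74206, 2F/√(2b) = -7.74205.)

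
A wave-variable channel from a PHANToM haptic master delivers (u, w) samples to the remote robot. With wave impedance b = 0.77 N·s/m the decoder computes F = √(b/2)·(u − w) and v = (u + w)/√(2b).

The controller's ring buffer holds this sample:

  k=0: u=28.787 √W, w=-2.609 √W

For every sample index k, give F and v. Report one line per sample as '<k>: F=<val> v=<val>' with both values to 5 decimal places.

k=0: u−w=31.39600, u+w=26.17800; √(b/2)=0.62048, √(2b)=1.24097; F=0.62048×31.396=19.48071, v=26.17800/1.24097=21.09483

0: F=19.48071 v=21.09483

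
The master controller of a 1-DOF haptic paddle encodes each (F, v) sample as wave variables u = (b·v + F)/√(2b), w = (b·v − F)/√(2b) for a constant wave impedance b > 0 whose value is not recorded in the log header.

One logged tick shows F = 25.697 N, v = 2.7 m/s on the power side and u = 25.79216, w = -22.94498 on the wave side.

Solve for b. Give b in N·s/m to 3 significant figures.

b = 0.556 N·s/m

u + w = 2.8472;  u + w = √(2b)·v, so √(2b) = 2.8472/2.7 = 1.0545.
b = (√(2b))²/2 = 1.1120/2 = 0.5560.
(Check via u − w = 2F/√(2b): u − w = 48.7371, 2F/√(2b) = 48.7373.)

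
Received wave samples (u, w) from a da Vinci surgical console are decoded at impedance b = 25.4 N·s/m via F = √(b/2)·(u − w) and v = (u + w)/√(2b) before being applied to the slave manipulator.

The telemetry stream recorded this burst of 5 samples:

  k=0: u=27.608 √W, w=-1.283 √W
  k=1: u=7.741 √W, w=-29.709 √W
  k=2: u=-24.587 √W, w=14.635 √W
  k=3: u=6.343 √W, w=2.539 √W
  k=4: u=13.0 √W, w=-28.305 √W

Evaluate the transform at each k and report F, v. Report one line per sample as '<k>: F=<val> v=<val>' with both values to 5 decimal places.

0: F=102.95903 v=3.69349
1: F=133.46079 v=-3.08218
2: F=-139.77567 v=-1.39630
3: F=13.55634 v=1.24617
4: F=147.19887 v=-2.14734

k=0: u−w=28.89100, u+w=26.32500; √(b/2)=3.56371, √(2b)=7.12741; F=3.56371×28.891=102.95903, v=26.32500/7.12741=3.69349
k=1: u−w=37.45000, u+w=-21.96800; √(b/2)=3.56371, √(2b)=7.12741; F=3.56371×37.45=133.46079, v=-21.96800/7.12741=-3.08218
k=2: u−w=-39.22200, u+w=-9.95200; √(b/2)=3.56371, √(2b)=7.12741; F=3.56371×(-39.222)=-139.77567, v=-9.95200/7.12741=-1.39630
k=3: u−w=3.80400, u+w=8.88200; √(b/2)=3.56371, √(2b)=7.12741; F=3.56371×3.804=13.55634, v=8.88200/7.12741=1.24617
k=4: u−w=41.30500, u+w=-15.30500; √(b/2)=3.56371, √(2b)=7.12741; F=3.56371×41.305=147.19887, v=-15.30500/7.12741=-2.14734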